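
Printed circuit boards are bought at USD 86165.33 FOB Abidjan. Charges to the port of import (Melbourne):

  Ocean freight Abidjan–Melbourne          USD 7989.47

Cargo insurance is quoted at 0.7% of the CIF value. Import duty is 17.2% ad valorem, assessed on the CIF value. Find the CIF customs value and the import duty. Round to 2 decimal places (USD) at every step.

Let C be the CIF value. C = FOB price + freight + 0.7% × C
C − 0.7% × C = 86165.33 + 7989.47
0.993 × C = 94154.80
C = 94154.80 / 0.993 = 94818.53
Insurance premium = 0.7% × 94818.53 = 663.73
Import duty = 94818.53 × 17.2% = 16308.79

CIF value: USD 94818.53; import duty: USD 16308.79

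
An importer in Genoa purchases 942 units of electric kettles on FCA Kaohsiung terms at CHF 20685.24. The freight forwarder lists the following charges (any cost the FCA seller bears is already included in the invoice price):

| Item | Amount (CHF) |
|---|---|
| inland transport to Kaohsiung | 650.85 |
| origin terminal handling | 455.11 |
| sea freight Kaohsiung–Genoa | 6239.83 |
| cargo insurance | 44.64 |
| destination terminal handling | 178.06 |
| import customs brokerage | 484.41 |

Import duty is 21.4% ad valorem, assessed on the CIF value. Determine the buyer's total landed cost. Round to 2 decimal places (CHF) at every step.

Total landed cost: CHF 33956.20

FCA: the seller delivers export-cleared goods to the carrier; the buyer bears costs from that point.
Already in the invoice (seller's account under FCA): inland to port — exclude.
CIF value = FCA price + origin terminal + freight + insurance = 20685.24 + 455.11 + 6239.83 + 44.64 = 27424.82
Import duty = 27424.82 × 21.4% = 5868.91
Buyer bears: origin terminal 455.11 + freight 6239.83 + insurance 44.64 + destination terminal 178.06 + brokerage 484.41 + duty 5868.91 = 13270.96
Landed cost = invoice 20685.24 + 13270.96 = 33956.20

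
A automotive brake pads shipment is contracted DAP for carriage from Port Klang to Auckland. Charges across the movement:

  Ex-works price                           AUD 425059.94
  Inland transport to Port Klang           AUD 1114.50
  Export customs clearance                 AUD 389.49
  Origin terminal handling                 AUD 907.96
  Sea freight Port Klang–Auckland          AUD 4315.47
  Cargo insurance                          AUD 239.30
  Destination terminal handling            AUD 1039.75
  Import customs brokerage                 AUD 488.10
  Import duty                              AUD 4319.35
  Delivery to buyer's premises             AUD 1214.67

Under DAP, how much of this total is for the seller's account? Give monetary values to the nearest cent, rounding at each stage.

DAP: the seller bears all costs to the named destination except import duty and clearance.
Seller's account: goods 425059.94 + inland to port 1114.50 + export clearance 389.49 + origin terminal 907.96 + freight 4315.47 + insurance 239.30 + destination terminal 1039.75 + delivery 1214.67 = 434281.08
Buyer's account: brokerage 488.10 + duty 4319.35 = 4807.45

Seller's account: AUD 434281.08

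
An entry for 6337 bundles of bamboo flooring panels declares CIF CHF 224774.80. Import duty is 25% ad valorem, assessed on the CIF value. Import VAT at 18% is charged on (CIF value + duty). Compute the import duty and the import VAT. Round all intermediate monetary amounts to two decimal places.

Import duty: CHF 56193.70; import VAT: CHF 50574.33

Import duty = 224774.80 × 25% = 56193.70
VAT base = CIF + duty = 224774.80 + 56193.70 = 280968.50
Import VAT = 280968.50 × 18% = 50574.33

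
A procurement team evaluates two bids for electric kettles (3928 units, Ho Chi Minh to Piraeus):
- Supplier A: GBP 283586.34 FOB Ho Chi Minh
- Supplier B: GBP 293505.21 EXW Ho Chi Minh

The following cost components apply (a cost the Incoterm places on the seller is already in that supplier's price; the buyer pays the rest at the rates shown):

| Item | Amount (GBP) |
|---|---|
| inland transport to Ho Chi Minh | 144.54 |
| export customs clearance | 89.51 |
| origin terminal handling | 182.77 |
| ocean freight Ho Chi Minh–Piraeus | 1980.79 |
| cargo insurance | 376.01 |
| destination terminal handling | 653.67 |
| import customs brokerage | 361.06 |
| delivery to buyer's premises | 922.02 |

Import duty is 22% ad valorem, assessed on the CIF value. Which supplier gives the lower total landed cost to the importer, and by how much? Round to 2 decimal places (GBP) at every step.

Supplier A is cheaper by GBP 12609.54

Supplier A (FOB):
CIF value = FOB price + freight + insurance = 283586.34 + 1980.79 + 376.01 = 285943.14
Import duty = 285943.14 × 22% = 62907.49
Buyer bears (A): 1980.79 + 376.01 + 653.67 + 361.06 + 922.02 = 4293.55
Landed cost (A) = invoice 283586.34 + 4293.55 + duty 62907.49 = 350787.38
Supplier B (EXW):
CIF value = EXW price + inland to port + export clearance + origin terminal + freight + insurance = 293505.21 + 144.54 + 89.51 + 182.77 + 1980.79 + 376.01 = 296278.83
Import duty = 296278.83 × 22% = 65181.34
Buyer bears (B): 144.54 + 89.51 + 182.77 + 1980.79 + 376.01 + 653.67 + 361.06 + 922.02 = 4710.37
Landed cost (B) = invoice 293505.21 + 4710.37 + duty 65181.34 = 363396.92
Difference = |350787.38 − 363396.92| = 12609.54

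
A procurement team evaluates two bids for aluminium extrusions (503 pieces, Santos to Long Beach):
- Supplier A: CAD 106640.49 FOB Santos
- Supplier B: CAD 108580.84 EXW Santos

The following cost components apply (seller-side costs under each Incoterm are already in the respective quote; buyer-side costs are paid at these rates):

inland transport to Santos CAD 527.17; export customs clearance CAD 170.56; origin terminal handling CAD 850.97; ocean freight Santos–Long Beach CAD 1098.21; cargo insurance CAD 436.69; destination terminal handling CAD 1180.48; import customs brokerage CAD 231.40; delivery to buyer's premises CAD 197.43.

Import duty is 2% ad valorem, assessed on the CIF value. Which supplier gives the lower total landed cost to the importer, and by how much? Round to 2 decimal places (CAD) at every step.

Supplier A is cheaper by CAD 3558.83

Supplier A (FOB):
CIF value = FOB price + freight + insurance = 106640.49 + 1098.21 + 436.69 = 108175.39
Import duty = 108175.39 × 2% = 2163.51
Buyer bears (A): 1098.21 + 436.69 + 1180.48 + 231.40 + 197.43 = 3144.21
Landed cost (A) = invoice 106640.49 + 3144.21 + duty 2163.51 = 111948.21
Supplier B (EXW):
CIF value = EXW price + inland to port + export clearance + origin terminal + freight + insurance = 108580.84 + 527.17 + 170.56 + 850.97 + 1098.21 + 436.69 = 111664.44
Import duty = 111664.44 × 2% = 2233.29
Buyer bears (B): 527.17 + 170.56 + 850.97 + 1098.21 + 436.69 + 1180.48 + 231.40 + 197.43 = 4692.91
Landed cost (B) = invoice 108580.84 + 4692.91 + duty 2233.29 = 115507.04
Difference = |111948.21 − 115507.04| = 3558.83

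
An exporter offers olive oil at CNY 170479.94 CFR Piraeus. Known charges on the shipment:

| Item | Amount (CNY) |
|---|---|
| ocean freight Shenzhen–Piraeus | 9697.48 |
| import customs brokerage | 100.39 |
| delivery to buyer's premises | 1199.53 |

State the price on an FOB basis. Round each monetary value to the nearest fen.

FOB price: CNY 160782.46

Not relevant to the conversion: brokerage, delivery — on the buyer under both terms; not part of either seller's price.
From CFR to FOB, the seller no longer bears: freight.
FOB price = 170479.94 − 9697.48 = 160782.46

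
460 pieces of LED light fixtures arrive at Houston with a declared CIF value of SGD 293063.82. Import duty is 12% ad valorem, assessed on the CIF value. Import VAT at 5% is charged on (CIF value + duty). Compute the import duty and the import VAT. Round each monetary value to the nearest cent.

Import duty: SGD 35167.66; import VAT: SGD 16411.57

Import duty = 293063.82 × 12% = 35167.66
VAT base = CIF + duty = 293063.82 + 35167.66 = 328231.48
Import VAT = 328231.48 × 5% = 16411.57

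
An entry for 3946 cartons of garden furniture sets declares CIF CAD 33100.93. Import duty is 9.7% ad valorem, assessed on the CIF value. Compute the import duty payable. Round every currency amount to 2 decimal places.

Import duty: CAD 3210.79

Import duty = 33100.93 × 9.7% = 3210.79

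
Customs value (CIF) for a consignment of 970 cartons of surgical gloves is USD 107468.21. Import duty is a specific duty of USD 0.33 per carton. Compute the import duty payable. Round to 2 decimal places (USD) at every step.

Import duty = 970 × 0.33 = 320.10

Import duty: USD 320.10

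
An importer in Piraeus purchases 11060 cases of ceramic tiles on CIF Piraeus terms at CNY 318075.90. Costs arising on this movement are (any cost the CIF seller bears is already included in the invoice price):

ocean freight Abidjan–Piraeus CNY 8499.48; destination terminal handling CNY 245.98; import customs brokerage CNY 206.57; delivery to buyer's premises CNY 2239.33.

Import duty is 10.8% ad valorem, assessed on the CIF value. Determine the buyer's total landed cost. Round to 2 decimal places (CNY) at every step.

CIF: the seller pays costs through ocean freight and marine insurance to the destination port.
Already in the invoice (seller's account under CIF): freight — exclude.
The CIF price already equals the CIF value: 318075.90
Import duty = 318075.90 × 10.8% = 34352.20
Buyer bears: destination terminal 245.98 + brokerage 206.57 + delivery 2239.33 + duty 34352.20 = 37044.08
Landed cost = invoice 318075.90 + 37044.08 = 355119.98

Total landed cost: CNY 355119.98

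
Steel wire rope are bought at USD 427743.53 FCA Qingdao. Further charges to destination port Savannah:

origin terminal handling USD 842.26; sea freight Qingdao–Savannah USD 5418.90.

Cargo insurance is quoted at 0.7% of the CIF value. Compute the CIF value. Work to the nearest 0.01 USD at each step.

CIF value: USD 437064.14

Let C be the CIF value. C = FCA price + pre-shipment costs + freight + 0.7% × C
C − 0.7% × C = 427743.53 + 842.26 + 5418.90
0.993 × C = 434004.69
C = 434004.69 / 0.993 = 437064.14
Insurance premium = 0.7% × 437064.14 = 3059.45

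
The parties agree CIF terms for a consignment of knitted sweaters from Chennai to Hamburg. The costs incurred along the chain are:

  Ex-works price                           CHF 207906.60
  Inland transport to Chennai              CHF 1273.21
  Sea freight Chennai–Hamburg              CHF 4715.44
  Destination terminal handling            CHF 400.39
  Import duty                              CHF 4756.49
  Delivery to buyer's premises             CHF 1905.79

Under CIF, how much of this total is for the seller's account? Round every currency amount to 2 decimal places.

CIF: the seller pays costs through ocean freight and marine insurance to the destination port.
Seller's account: goods 207906.60 + inland to port 1273.21 + freight 4715.44 = 213895.25
Buyer's account: destination terminal 400.39 + duty 4756.49 + delivery 1905.79 = 7062.67

Seller's account: CHF 213895.25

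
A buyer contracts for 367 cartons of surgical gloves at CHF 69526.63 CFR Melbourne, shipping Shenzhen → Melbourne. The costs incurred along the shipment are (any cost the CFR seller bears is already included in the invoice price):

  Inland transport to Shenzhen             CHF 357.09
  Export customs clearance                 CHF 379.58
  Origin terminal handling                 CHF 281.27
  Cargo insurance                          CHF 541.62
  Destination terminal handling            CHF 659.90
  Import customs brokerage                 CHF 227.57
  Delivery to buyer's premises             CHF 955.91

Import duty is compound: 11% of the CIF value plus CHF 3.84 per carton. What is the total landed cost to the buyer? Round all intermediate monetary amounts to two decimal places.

Total landed cost: CHF 81028.42

CFR: the seller pays costs through ocean freight to the destination port, but not insurance.
Already in the invoice (seller's account under CFR): inland to port, export clearance, origin terminal — exclude.
CIF value = CFR price + insurance = 69526.63 + 541.62 = 70068.25
Ad valorem component: 70068.25 × 11% = 7707.51
Specific component: 367 × 3.84 = 1409.28
Import duty = 7707.51 + 1409.28 = 9116.79
Buyer bears: insurance 541.62 + destination terminal 659.90 + brokerage 227.57 + delivery 955.91 + duty 9116.79 = 11501.79
Landed cost = invoice 69526.63 + 11501.79 = 81028.42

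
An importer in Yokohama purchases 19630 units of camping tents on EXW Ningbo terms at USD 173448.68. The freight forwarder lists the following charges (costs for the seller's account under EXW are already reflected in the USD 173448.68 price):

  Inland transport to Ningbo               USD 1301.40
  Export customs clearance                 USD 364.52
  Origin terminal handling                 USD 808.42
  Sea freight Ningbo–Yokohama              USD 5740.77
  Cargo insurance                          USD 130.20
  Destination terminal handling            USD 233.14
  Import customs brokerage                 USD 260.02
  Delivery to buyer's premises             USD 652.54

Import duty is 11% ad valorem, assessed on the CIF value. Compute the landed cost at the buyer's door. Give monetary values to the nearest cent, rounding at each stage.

Total landed cost: USD 202937.03

EXW: the seller makes goods available at their premises; the buyer bears all onward costs.
CIF value = EXW price + inland to port + export clearance + origin terminal + freight + insurance = 173448.68 + 1301.40 + 364.52 + 808.42 + 5740.77 + 130.20 = 181793.99
Import duty = 181793.99 × 11% = 19997.34
Buyer bears: inland to port 1301.40 + export clearance 364.52 + origin terminal 808.42 + freight 5740.77 + insurance 130.20 + destination terminal 233.14 + brokerage 260.02 + delivery 652.54 + duty 19997.34 = 29488.35
Landed cost = invoice 173448.68 + 29488.35 = 202937.03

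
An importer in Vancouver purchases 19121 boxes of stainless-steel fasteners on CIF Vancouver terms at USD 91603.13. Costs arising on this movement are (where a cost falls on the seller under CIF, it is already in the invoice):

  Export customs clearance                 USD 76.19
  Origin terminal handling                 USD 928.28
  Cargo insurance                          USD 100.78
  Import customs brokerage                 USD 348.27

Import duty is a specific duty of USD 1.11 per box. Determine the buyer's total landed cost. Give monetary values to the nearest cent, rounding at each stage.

CIF: the seller pays costs through ocean freight and marine insurance to the destination port.
Already in the invoice (seller's account under CIF): export clearance, origin terminal, insurance — exclude.
The CIF price already equals the CIF value: 91603.13
Import duty = 19121 × 1.11 = 21224.31
Buyer bears: brokerage 348.27 + duty 21224.31 = 21572.58
Landed cost = invoice 91603.13 + 21572.58 = 113175.71

Total landed cost: USD 113175.71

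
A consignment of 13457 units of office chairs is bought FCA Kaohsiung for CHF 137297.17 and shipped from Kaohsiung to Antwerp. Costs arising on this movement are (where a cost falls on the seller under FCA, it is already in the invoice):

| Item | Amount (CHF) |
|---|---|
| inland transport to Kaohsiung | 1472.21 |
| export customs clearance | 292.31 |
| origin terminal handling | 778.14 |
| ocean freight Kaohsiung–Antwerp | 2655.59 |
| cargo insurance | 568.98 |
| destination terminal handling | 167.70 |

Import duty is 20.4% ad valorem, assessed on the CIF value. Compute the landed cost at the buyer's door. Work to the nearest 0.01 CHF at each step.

Total landed cost: CHF 170292.76

FCA: the seller delivers export-cleared goods to the carrier; the buyer bears costs from that point.
Already in the invoice (seller's account under FCA): inland to port, export clearance — exclude.
CIF value = FCA price + origin terminal + freight + insurance = 137297.17 + 778.14 + 2655.59 + 568.98 = 141299.88
Import duty = 141299.88 × 20.4% = 28825.18
Buyer bears: origin terminal 778.14 + freight 2655.59 + insurance 568.98 + destination terminal 167.70 + duty 28825.18 = 32995.59
Landed cost = invoice 137297.17 + 32995.59 = 170292.76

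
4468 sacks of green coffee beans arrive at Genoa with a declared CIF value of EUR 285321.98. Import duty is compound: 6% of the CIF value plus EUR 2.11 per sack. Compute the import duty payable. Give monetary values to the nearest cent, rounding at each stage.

Import duty: EUR 26546.80

Ad valorem component: 285321.98 × 6% = 17119.32
Specific component: 4468 × 2.11 = 9427.48
Import duty = 17119.32 + 9427.48 = 26546.80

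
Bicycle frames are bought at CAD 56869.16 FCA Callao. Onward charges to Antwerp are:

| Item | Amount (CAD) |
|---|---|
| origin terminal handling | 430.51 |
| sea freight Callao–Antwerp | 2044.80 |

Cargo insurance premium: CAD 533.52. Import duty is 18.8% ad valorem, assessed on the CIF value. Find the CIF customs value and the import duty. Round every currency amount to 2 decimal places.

CIF value: CAD 59877.99; import duty: CAD 11257.06

CIF = FCA price + pre-shipment costs + freight + insurance
CIF = 56869.16 + 430.51 + 2044.80 + 533.52 = 59877.99
Import duty = 59877.99 × 18.8% = 11257.06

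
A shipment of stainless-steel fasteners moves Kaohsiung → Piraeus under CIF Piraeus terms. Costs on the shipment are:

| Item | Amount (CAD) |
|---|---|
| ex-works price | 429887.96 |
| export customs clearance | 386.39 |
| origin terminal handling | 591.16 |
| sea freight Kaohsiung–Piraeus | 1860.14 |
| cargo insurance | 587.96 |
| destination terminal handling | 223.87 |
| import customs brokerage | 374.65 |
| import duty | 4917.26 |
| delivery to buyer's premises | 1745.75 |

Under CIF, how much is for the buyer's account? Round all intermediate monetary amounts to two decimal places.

CIF: the seller pays costs through ocean freight and marine insurance to the destination port.
Seller's account: goods 429887.96 + export clearance 386.39 + origin terminal 591.16 + freight 1860.14 + insurance 587.96 = 433313.61
Buyer's account: destination terminal 223.87 + brokerage 374.65 + duty 4917.26 + delivery 1745.75 = 7261.53

Buyer's account: CAD 7261.53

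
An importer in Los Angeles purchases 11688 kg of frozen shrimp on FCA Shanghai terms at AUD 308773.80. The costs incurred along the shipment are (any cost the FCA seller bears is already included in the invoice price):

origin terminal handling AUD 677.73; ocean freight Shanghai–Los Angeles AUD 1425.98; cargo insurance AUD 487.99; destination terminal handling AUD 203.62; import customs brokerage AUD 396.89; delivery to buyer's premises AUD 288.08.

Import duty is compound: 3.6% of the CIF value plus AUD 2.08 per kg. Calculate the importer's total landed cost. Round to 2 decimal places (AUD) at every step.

Total landed cost: AUD 347774.29

FCA: the seller delivers export-cleared goods to the carrier; the buyer bears costs from that point.
CIF value = FCA price + origin terminal + freight + insurance = 308773.80 + 677.73 + 1425.98 + 487.99 = 311365.50
Ad valorem component: 311365.50 × 3.6% = 11209.16
Specific component: 11688 × 2.08 = 24311.04
Import duty = 11209.16 + 24311.04 = 35520.20
Buyer bears: origin terminal 677.73 + freight 1425.98 + insurance 487.99 + destination terminal 203.62 + brokerage 396.89 + delivery 288.08 + duty 35520.20 = 39000.49
Landed cost = invoice 308773.80 + 39000.49 = 347774.29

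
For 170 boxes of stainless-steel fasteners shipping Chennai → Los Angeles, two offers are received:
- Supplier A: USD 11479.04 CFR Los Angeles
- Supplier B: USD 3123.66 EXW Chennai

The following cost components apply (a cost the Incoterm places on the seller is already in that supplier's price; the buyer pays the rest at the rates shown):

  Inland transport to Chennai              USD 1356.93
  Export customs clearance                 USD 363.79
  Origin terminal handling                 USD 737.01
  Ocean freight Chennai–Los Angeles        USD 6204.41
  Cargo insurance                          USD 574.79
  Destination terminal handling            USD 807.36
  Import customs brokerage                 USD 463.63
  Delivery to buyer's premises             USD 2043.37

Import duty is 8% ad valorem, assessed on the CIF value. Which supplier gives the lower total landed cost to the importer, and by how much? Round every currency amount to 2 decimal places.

Supplier A is cheaper by USD 331.30

Supplier A (CFR):
CIF value = CFR price + insurance = 11479.04 + 574.79 = 12053.83
Import duty = 12053.83 × 8% = 964.31
Buyer bears (A): 574.79 + 807.36 + 463.63 + 2043.37 = 3889.15
Landed cost (A) = invoice 11479.04 + 3889.15 + duty 964.31 = 16332.50
Supplier B (EXW):
CIF value = EXW price + inland to port + export clearance + origin terminal + freight + insurance = 3123.66 + 1356.93 + 363.79 + 737.01 + 6204.41 + 574.79 = 12360.59
Import duty = 12360.59 × 8% = 988.85
Buyer bears (B): 1356.93 + 363.79 + 737.01 + 6204.41 + 574.79 + 807.36 + 463.63 + 2043.37 = 12551.29
Landed cost (B) = invoice 3123.66 + 12551.29 + duty 988.85 = 16663.80
Difference = |16332.50 − 16663.80| = 331.30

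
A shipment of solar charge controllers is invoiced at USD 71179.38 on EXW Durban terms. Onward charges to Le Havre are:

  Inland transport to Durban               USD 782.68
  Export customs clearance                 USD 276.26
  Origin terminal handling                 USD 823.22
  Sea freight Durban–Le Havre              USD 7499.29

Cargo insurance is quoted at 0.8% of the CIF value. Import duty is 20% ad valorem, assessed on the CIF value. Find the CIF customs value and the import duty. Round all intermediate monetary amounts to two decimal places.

Let C be the CIF value. C = EXW price + pre-shipment costs + freight + 0.8% × C
C − 0.8% × C = 71179.38 + 782.68 + 276.26 + 823.22 + 7499.29
0.992 × C = 80560.83
C = 80560.83 / 0.992 = 81210.51
Insurance premium = 0.8% × 81210.51 = 649.68
Import duty = 81210.51 × 20% = 16242.10

CIF value: USD 81210.51; import duty: USD 16242.10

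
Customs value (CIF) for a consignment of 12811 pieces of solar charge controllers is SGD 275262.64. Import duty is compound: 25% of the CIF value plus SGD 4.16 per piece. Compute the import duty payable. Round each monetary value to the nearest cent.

Ad valorem component: 275262.64 × 25% = 68815.66
Specific component: 12811 × 4.16 = 53293.76
Import duty = 68815.66 + 53293.76 = 122109.42

Import duty: SGD 122109.42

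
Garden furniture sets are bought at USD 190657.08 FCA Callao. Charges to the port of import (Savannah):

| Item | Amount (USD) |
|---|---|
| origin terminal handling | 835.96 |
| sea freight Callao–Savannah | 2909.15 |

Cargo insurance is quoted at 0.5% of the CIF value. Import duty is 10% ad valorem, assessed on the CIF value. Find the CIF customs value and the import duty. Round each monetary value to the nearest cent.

Let C be the CIF value. C = FCA price + pre-shipment costs + freight + 0.5% × C
C − 0.5% × C = 190657.08 + 835.96 + 2909.15
0.995 × C = 194402.19
C = 194402.19 / 0.995 = 195379.09
Insurance premium = 0.5% × 195379.09 = 976.90
Import duty = 195379.09 × 10% = 19537.91

CIF value: USD 195379.09; import duty: USD 19537.91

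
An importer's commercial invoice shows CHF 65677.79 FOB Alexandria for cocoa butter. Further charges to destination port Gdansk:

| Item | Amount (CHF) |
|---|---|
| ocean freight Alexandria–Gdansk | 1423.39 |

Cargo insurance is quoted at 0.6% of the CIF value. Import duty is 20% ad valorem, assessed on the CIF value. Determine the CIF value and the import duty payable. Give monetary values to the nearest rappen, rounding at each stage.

CIF value: CHF 67506.22; import duty: CHF 13501.24

Let C be the CIF value. C = FOB price + freight + 0.6% × C
C − 0.6% × C = 65677.79 + 1423.39
0.994 × C = 67101.18
C = 67101.18 / 0.994 = 67506.22
Insurance premium = 0.6% × 67506.22 = 405.04
Import duty = 67506.22 × 20% = 13501.24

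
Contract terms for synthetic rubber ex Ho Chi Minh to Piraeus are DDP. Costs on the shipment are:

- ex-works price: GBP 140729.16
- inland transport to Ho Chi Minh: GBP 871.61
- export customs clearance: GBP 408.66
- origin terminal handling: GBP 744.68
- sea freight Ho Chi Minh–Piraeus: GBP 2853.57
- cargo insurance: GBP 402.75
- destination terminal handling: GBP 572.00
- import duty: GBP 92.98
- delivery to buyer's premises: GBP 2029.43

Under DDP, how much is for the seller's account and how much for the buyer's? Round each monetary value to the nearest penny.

Seller: GBP 148704.84; buyer: GBP 0.00

DDP: the seller bears all costs including import duty.
Seller's account: goods 140729.16 + inland to port 871.61 + export clearance 408.66 + origin terminal 744.68 + freight 2853.57 + insurance 402.75 + destination terminal 572.00 + duty 92.98 + delivery 2029.43 = 148704.84
Buyer's account: 0.00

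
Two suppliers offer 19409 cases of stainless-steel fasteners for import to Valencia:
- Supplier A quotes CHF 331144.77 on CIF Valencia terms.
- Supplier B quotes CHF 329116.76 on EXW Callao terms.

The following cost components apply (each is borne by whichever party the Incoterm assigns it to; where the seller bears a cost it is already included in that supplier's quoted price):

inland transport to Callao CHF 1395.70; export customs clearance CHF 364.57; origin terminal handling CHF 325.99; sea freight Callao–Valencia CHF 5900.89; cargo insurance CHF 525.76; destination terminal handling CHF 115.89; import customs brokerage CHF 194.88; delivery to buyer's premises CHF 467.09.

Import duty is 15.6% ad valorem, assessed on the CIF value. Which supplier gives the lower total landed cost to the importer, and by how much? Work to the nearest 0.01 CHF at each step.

Supplier A (CIF):
The CIF price already equals the CIF value: 331144.77
Import duty = 331144.77 × 15.6% = 51658.58
Buyer bears (A): 115.89 + 194.88 + 467.09 = 777.86
Landed cost (A) = invoice 331144.77 + 777.86 + duty 51658.58 = 383581.21
Supplier B (EXW):
CIF value = EXW price + inland to port + export clearance + origin terminal + freight + insurance = 329116.76 + 1395.70 + 364.57 + 325.99 + 5900.89 + 525.76 = 337629.67
Import duty = 337629.67 × 15.6% = 52670.23
Buyer bears (B): 1395.70 + 364.57 + 325.99 + 5900.89 + 525.76 + 115.89 + 194.88 + 467.09 = 9290.77
Landed cost (B) = invoice 329116.76 + 9290.77 + duty 52670.23 = 391077.76
Difference = |383581.21 − 391077.76| = 7496.55

Supplier A is cheaper by CHF 7496.55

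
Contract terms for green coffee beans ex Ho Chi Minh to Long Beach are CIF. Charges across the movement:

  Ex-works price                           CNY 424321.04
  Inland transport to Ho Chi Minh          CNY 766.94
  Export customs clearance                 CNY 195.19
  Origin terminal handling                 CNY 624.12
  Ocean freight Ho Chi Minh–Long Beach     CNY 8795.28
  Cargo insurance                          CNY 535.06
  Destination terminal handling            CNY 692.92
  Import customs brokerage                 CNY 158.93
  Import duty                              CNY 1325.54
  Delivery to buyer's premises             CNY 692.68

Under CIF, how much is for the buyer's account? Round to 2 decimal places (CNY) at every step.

Buyer's account: CNY 2870.07

CIF: the seller pays costs through ocean freight and marine insurance to the destination port.
Seller's account: goods 424321.04 + inland to port 766.94 + export clearance 195.19 + origin terminal 624.12 + freight 8795.28 + insurance 535.06 = 435237.63
Buyer's account: destination terminal 692.92 + brokerage 158.93 + duty 1325.54 + delivery 692.68 = 2870.07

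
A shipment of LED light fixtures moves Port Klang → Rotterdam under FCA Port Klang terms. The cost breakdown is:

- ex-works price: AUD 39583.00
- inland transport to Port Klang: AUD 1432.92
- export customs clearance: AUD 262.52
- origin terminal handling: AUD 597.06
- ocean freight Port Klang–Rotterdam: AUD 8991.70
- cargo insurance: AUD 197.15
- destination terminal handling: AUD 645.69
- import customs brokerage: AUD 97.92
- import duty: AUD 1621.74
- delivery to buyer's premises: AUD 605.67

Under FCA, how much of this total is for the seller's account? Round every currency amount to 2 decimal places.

FCA: the seller delivers export-cleared goods to the carrier; the buyer bears costs from that point.
Seller's account: goods 39583.00 + inland to port 1432.92 + export clearance 262.52 = 41278.44
Buyer's account: origin terminal 597.06 + freight 8991.70 + insurance 197.15 + destination terminal 645.69 + brokerage 97.92 + duty 1621.74 + delivery 605.67 = 12756.93

Seller's account: AUD 41278.44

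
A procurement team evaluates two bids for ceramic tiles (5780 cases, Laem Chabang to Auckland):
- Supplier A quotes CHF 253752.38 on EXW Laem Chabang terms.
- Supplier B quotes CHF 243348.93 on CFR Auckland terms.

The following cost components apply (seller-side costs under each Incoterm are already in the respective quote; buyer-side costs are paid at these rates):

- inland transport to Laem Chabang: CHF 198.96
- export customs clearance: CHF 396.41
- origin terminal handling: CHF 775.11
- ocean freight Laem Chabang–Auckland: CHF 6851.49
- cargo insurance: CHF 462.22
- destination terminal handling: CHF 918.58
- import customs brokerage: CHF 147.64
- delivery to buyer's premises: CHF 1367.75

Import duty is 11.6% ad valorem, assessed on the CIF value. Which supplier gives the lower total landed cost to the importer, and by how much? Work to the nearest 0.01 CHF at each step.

Supplier B is cheaper by CHF 20785.97

Supplier A (EXW):
CIF value = EXW price + inland to port + export clearance + origin terminal + freight + insurance = 253752.38 + 198.96 + 396.41 + 775.11 + 6851.49 + 462.22 = 262436.57
Import duty = 262436.57 × 11.6% = 30442.64
Buyer bears (A): 198.96 + 396.41 + 775.11 + 6851.49 + 462.22 + 918.58 + 147.64 + 1367.75 = 11118.16
Landed cost (A) = invoice 253752.38 + 11118.16 + duty 30442.64 = 295313.18
Supplier B (CFR):
CIF value = CFR price + insurance = 243348.93 + 462.22 = 243811.15
Import duty = 243811.15 × 11.6% = 28282.09
Buyer bears (B): 462.22 + 918.58 + 147.64 + 1367.75 = 2896.19
Landed cost (B) = invoice 243348.93 + 2896.19 + duty 28282.09 = 274527.21
Difference = |295313.18 − 274527.21| = 20785.97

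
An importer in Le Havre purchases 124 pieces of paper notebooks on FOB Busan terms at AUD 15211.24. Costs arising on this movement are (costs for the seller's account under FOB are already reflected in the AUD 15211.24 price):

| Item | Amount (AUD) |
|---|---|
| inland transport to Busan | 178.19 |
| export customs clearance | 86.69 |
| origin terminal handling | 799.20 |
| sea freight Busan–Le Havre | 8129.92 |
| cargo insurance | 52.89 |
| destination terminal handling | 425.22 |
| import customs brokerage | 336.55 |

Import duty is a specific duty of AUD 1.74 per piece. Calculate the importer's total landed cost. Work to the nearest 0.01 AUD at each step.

FOB: the seller bears costs until goods are on board at the origin port; the buyer bears freight, insurance and all costs thereafter.
Already in the invoice (seller's account under FOB): inland to port, export clearance, origin terminal — exclude.
CIF value = FOB price + freight + insurance = 15211.24 + 8129.92 + 52.89 = 23394.05
Import duty = 124 × 1.74 = 215.76
Buyer bears: freight 8129.92 + insurance 52.89 + destination terminal 425.22 + brokerage 336.55 + duty 215.76 = 9160.34
Landed cost = invoice 15211.24 + 9160.34 = 24371.58

Total landed cost: AUD 24371.58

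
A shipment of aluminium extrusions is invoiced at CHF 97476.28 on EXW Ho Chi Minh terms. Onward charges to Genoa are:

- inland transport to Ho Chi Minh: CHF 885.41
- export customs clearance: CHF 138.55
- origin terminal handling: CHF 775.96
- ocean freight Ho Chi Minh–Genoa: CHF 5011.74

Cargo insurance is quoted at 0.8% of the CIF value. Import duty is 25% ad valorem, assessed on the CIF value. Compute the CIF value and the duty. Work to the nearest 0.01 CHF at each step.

Let C be the CIF value. C = EXW price + pre-shipment costs + freight + 0.8% × C
C − 0.8% × C = 97476.28 + 885.41 + 138.55 + 775.96 + 5011.74
0.992 × C = 104287.94
C = 104287.94 / 0.992 = 105128.97
Insurance premium = 0.8% × 105128.97 = 841.03
Import duty = 105128.97 × 25% = 26282.24

CIF value: CHF 105128.97; import duty: CHF 26282.24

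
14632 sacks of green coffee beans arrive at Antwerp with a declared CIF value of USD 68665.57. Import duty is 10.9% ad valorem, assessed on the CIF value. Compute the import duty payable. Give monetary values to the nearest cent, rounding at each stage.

Import duty = 68665.57 × 10.9% = 7484.55

Import duty: USD 7484.55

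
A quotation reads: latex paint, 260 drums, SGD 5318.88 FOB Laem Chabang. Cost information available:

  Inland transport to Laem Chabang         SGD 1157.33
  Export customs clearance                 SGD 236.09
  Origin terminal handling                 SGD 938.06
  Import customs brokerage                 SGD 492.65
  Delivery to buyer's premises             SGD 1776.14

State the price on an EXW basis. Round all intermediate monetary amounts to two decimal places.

Not relevant to the conversion: delivery, brokerage — on the buyer under both terms; not part of either seller's price.
From FOB to EXW, the seller no longer bears: inland to port, export clearance, origin terminal.
EXW price = 5318.88 − 1157.33 − 236.09 − 938.06 = 2987.40

EXW price: SGD 2987.40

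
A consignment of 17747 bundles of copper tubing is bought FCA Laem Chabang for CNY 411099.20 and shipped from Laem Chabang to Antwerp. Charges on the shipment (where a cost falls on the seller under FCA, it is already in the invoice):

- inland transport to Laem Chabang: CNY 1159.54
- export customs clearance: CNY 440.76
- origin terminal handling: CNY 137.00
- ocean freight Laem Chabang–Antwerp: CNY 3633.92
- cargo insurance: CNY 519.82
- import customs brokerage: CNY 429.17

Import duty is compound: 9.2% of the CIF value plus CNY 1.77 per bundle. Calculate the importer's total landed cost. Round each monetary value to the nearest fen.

Total landed cost: CNY 485447.17

FCA: the seller delivers export-cleared goods to the carrier; the buyer bears costs from that point.
Already in the invoice (seller's account under FCA): inland to port, export clearance — exclude.
CIF value = FCA price + origin terminal + freight + insurance = 411099.20 + 137.00 + 3633.92 + 519.82 = 415389.94
Ad valorem component: 415389.94 × 9.2% = 38215.87
Specific component: 17747 × 1.77 = 31412.19
Import duty = 38215.87 + 31412.19 = 69628.06
Buyer bears: origin terminal 137.00 + freight 3633.92 + insurance 519.82 + brokerage 429.17 + duty 69628.06 = 74347.97
Landed cost = invoice 411099.20 + 74347.97 = 485447.17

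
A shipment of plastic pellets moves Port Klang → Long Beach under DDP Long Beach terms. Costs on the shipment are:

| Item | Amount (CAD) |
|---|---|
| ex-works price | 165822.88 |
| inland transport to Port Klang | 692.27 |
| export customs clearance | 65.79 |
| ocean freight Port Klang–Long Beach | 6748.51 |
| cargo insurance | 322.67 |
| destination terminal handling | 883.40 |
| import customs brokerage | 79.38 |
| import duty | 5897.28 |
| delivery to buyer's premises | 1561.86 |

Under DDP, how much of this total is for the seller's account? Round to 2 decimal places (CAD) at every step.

DDP: the seller bears all costs including import duty.
Seller's account: goods 165822.88 + inland to port 692.27 + export clearance 65.79 + freight 6748.51 + insurance 322.67 + destination terminal 883.40 + brokerage 79.38 + duty 5897.28 + delivery 1561.86 = 182074.04
Buyer's account: 0.00

Seller's account: CAD 182074.04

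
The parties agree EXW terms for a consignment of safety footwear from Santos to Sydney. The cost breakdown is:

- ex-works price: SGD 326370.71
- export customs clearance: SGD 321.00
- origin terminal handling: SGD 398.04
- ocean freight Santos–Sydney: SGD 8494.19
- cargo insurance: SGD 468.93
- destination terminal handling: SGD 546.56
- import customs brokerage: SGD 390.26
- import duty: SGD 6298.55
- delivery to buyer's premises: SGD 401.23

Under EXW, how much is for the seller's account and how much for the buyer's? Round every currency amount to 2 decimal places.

EXW: the seller makes goods available at their premises; the buyer bears all onward costs.
Seller's account: goods 326370.71 = 326370.71
Buyer's account: export clearance 321.00 + origin terminal 398.04 + freight 8494.19 + insurance 468.93 + destination terminal 546.56 + brokerage 390.26 + duty 6298.55 + delivery 401.23 = 17318.76

Seller: SGD 326370.71; buyer: SGD 17318.76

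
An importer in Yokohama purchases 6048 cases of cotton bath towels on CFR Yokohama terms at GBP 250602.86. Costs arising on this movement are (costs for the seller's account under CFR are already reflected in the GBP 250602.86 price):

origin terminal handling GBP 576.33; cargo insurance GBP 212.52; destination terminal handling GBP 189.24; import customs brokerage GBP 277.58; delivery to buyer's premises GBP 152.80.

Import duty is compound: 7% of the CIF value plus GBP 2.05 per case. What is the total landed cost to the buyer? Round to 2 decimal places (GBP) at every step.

CFR: the seller pays costs through ocean freight to the destination port, but not insurance.
Already in the invoice (seller's account under CFR): origin terminal — exclude.
CIF value = CFR price + insurance = 250602.86 + 212.52 = 250815.38
Ad valorem component: 250815.38 × 7% = 17557.08
Specific component: 6048 × 2.05 = 12398.40
Import duty = 17557.08 + 12398.40 = 29955.48
Buyer bears: insurance 212.52 + destination terminal 189.24 + brokerage 277.58 + delivery 152.80 + duty 29955.48 = 30787.62
Landed cost = invoice 250602.86 + 30787.62 = 281390.48

Total landed cost: GBP 281390.48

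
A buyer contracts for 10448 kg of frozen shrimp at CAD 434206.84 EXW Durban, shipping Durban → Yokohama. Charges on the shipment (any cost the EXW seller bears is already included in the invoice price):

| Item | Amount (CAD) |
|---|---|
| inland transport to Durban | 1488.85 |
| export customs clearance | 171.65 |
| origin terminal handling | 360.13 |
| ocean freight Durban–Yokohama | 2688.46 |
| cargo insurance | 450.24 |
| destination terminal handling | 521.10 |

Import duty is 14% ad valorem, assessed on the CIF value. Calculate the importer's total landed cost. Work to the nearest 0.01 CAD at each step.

EXW: the seller makes goods available at their premises; the buyer bears all onward costs.
CIF value = EXW price + inland to port + export clearance + origin terminal + freight + insurance = 434206.84 + 1488.85 + 171.65 + 360.13 + 2688.46 + 450.24 = 439366.17
Import duty = 439366.17 × 14% = 61511.26
Buyer bears: inland to port 1488.85 + export clearance 171.65 + origin terminal 360.13 + freight 2688.46 + insurance 450.24 + destination terminal 521.10 + duty 61511.26 = 67191.69
Landed cost = invoice 434206.84 + 67191.69 = 501398.53

Total landed cost: CAD 501398.53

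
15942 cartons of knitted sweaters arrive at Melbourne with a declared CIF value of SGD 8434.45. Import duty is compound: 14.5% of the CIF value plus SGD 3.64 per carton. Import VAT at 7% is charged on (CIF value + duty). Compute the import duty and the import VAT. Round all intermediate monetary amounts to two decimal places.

Ad valorem component: 8434.45 × 14.5% = 1223.00
Specific component: 15942 × 3.64 = 58028.88
Import duty = 1223.00 + 58028.88 = 59251.88
VAT base = CIF + duty = 8434.45 + 59251.88 = 67686.33
Import VAT = 67686.33 × 7% = 4738.04

Import duty: SGD 59251.88; import VAT: SGD 4738.04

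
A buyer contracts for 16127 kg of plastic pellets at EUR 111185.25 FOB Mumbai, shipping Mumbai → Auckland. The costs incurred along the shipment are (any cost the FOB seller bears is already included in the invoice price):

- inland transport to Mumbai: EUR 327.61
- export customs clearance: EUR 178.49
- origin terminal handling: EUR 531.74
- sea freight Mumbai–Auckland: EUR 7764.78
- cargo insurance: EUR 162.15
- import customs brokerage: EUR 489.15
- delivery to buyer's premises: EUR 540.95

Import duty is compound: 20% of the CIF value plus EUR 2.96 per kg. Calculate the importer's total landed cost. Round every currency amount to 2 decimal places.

FOB: the seller bears costs until goods are on board at the origin port; the buyer bears freight, insurance and all costs thereafter.
Already in the invoice (seller's account under FOB): inland to port, export clearance, origin terminal — exclude.
CIF value = FOB price + freight + insurance = 111185.25 + 7764.78 + 162.15 = 119112.18
Ad valorem component: 119112.18 × 20% = 23822.44
Specific component: 16127 × 2.96 = 47735.92
Import duty = 23822.44 + 47735.92 = 71558.36
Buyer bears: freight 7764.78 + insurance 162.15 + brokerage 489.15 + delivery 540.95 + duty 71558.36 = 80515.39
Landed cost = invoice 111185.25 + 80515.39 = 191700.64

Total landed cost: EUR 191700.64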